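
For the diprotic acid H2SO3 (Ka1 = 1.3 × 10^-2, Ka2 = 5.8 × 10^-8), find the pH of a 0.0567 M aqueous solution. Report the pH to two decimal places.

Ka1 ≫ Ka2, so treat the first dissociation as the only significant source of H+.
Ka1 = x²/(0.0567 − x) = 1.3 × 10^-2
Solving the quadratic: x = (−Ka1 + √(Ka1² + 4·Ka1·C₀))/2 = 2.14 × 10^-2 M
pH = −log(2.14 × 10^-2) = 1.67

pH = 1.67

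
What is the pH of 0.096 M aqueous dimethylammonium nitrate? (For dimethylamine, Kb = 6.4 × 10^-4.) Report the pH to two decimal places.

(CH3)2NH2+ is the conjugate acid of the weak base (CH3)2NH.
Ka = Kw/Kb = 1.0×10^-14 / 6.4 × 10^-4 = 1.56 × 10^-11
From the ICE table, Ka = [H+]²/(0.096 − [H+]) = 1.56 × 10^-11.
Assume [H+] ≪ 0.096: [H+] ≈ √(1.56 × 10^-11 × 0.096) = 1.22 × 10^-6 M
pH = −log[H+] = −log(1.22 × 10^-6) = 5.91

pH = 5.91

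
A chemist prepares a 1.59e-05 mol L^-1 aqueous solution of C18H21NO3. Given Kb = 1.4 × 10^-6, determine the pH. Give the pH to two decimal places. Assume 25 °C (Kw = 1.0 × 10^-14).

pH = 8.61

C18H21NO3 + H2O ⇌ C18H22NO3+ + OH-
Kb = x²/(1.59e-05 − x) = 1.4 × 10^-6
x is not negligible relative to C₀; solve x² + 1.4e-06·x − 2.23e-11 = 0.
x = [−1.4e-06 + √(1.4e-06² + 8.9e-11)]/2 = 4.07 × 10^-6 M
pOH = 5.39, so pH = 14.00 − pOH = 8.61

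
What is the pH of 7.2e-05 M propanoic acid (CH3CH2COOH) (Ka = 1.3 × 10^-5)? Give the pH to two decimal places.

CH3CH2COOH ⇌ CH3CH2COO- + H+
Ka = x²/(7.2e-05 − x) = 1.3 × 10^-5
x is not negligible relative to C₀; solve x² + 1.3e-05·x − 9.36e-10 = 0.
x = (−Ka + √(Ka² + 4·Ka·C₀))/2 = 2.48 × 10^-5 M
pH = −log[H+] = −log(2.48 × 10^-5) = 4.61

pH = 4.61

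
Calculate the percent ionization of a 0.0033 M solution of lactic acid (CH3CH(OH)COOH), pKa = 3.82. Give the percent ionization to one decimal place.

CH3CH(OH)COOH ⇌ CH3CH(OH)COO- + H+; let x = [H+] at equilibrium.
Ka = 10^(−3.82) = 1.51 × 10^-4
Ka = x²/(C₀ − x); solving the quadratic gives x = 6.34 × 10^-4 M.
Fraction ionized = 6.34 × 10^-4 / 0.0033 = 0.1921 → 19.2%

19.2%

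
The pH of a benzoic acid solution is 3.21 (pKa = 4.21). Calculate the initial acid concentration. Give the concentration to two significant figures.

C₀ = 6.8 × 10^-3 M

[H+] = 10^(-3.21) = 6.17 × 10^-4 M = x
Ka = 10^(−4.21) = 6.17 × 10^-5
Ka = x²/(C₀ − x) ⇒ C₀ = x + x²/Ka
C₀ = 6.17 × 10^-4 + (6.17 × 10^-4)²/(6.17 × 10^-5) = 6.79 × 10^-3 M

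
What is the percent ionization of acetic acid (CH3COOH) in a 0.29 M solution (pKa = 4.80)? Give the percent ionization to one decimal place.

CH3COOH ⇌ CH3COO- + H+; let x = [H+] at equilibrium.
Ka = 10^(−4.80) = 1.58 × 10^-5
x ≈ √(Ka·C₀) = √(1.58 × 10^-5 × 0.29) = 2.14 × 10^-3 M
Fraction ionized = 2.14 × 10^-3 / 0.29 = 0.0074 → 0.7%

0.7%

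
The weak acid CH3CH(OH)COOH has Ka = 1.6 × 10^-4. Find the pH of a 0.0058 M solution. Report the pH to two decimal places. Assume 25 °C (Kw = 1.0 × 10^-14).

CH3CH(OH)COOH ⇌ CH3CH(OH)COO- + H+
From the ICE table, Ka = [H+]²/(0.0058 − [H+]) = 1.6 × 10^-4.
[H+] is not negligible relative to C₀; solve [H+]² + 0.00016·[H+] − 9.28e-07 = 0.
[H+] = [−0.00016 + √(0.00016² + 3.71e-06)]/2 = 8.87 × 10^-4 M
pH = −log[H+] = −log(8.87 × 10^-4) = 3.05

pH = 3.05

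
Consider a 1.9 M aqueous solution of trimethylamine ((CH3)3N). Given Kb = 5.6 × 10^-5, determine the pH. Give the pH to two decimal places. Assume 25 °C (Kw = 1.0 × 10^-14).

pH = 12.01

(CH3)3N + H2O ⇌ (CH3)3NH+ + OH-
Kb = x²/(1.9 − x) = 5.6 × 10^-5
Since Kb ≪ C₀, x ≈ √(Kb·C₀) = 1.03 × 10^-2 M.
Check: 0.54% ionized — well under 5%, approximation valid.
pOH = 1.99, so pH = 14.00 − pOH = 12.01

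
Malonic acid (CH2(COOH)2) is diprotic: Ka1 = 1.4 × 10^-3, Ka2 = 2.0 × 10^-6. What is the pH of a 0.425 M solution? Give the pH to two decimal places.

Since Ka1 ≫ Ka2, the first ionization dominates [H+].
Ka1 = x²/(0.425 − x) = 1.4 × 10^-3
Solving the quadratic: x = (−Ka1 + √(Ka1² + 4·Ka1·C₀))/2 = 2.37 × 10^-2 M
pH = −log(2.37 × 10^-2) = 1.63

pH = 1.63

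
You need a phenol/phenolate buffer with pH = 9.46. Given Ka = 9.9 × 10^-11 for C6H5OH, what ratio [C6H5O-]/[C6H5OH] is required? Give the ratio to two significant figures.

pKa = -log(9.9 × 10^-11) = 10.004
pH = pKa + log(r) ⇒ log(r) = 9.46 − 10.004 = -0.544
r = [C6H5O-]/[C6H5OH] = 10^(-0.544) = 0.286

ratio = 0.29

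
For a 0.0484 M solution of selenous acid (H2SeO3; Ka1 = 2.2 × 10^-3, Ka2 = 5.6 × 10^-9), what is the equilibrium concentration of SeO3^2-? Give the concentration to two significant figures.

5.6 × 10^-9 M

First ionization gives [H+] ≈ [HSeO3-] = 9.28 × 10^-3 M.
Second step: Ka2 = [H+][SeO3^2-]/[HSeO3-] ≈ [SeO3^2-] (since [H+] ≈ [HSeO3-]).
So [SeO3^2-] ≈ Ka2.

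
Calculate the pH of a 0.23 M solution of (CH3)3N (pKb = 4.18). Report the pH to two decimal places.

(CH3)3N + H2O ⇌ (CH3)3NH+ + OH-
Kb = 10^(−4.18) = 6.61 × 10^-5
Kb = [OH-]²/(0.23 − [OH-]) = 6.61 × 10^-5
Assume [OH-] ≪ 0.23: [OH-] ≈ √(6.61 × 10^-5 × 0.23) = 3.90 × 10^-3 M
pOH = 2.41, so pH = 14.00 − pOH = 11.59

pH = 11.59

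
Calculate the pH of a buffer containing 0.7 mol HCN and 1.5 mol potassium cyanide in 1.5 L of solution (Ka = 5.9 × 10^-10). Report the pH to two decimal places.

pKa = −log(5.9 × 10^-10) = 9.229
Using pH = pKa + log([base]/[acid]) with [base]/[acid] = 1.5/0.7:
pH = 9.229 + (+0.331) = 9.56

pH = 9.56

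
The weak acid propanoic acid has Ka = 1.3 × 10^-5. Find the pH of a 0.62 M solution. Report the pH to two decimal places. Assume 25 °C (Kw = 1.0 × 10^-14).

CH3CH2COOH ⇌ CH3CH2COO- + H+
Ka = [H+]²/(0.62 − [H+]) = 1.3 × 10^-5
Since Ka ≪ C₀, [H+] ≈ √(Ka·C₀) = 2.84 × 10^-3 M.
([H+]/C₀ = 0.46% < 5%, so the approximation holds.)
pH = −log(2.84 × 10^-3) = 2.55

pH = 2.55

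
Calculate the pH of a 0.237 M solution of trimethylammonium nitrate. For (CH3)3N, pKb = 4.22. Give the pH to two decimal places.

pH = 5.20

(CH3)3NH+ is the conjugate acid of the weak base (CH3)3N.
Kb = 10^(−4.22) = 6.03 × 10^-5
Ka = Kw/Kb = 1.0×10^-14 / 6.03 × 10^-5 = 1.66 × 10^-10
Let x = [H+] at equilibrium. Ka = x²/(0.237 − x).
Assume x ≪ 0.237: x ≈ √(1.66 × 10^-10 × 0.237) = 6.27 × 10^-6 M
Check: 0.0026% ionized — well under 5%, approximation valid.
pH = −log[H+] = −log(6.27 × 10^-6) = 5.20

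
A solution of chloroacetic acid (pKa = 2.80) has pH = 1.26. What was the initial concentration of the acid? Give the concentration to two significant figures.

C₀ = 2.0 M

[H+] = 10^(-1.26) = 5.50 × 10^-2 M = x
Ka = 10^(−2.80) = 1.58 × 10^-3
Ka = x²/(C₀ − x) ⇒ C₀ = x + x²/Ka
C₀ = 5.50 × 10^-2 + (5.50 × 10^-2)²/(1.58 × 10^-3) = 1.97 M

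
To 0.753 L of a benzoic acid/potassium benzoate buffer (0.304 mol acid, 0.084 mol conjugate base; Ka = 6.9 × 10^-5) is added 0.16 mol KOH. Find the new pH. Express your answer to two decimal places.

pH = 4.39

After neutralization: n(C6H5COOH) = 0.144 mol, n(C6H5COO-) = 0.244 mol.
pKa = −log(6.9 × 10^-5) = 4.161
Henderson–Hasselbalch with mole ratio 0.244/0.144: pH = 4.161 + (+0.229)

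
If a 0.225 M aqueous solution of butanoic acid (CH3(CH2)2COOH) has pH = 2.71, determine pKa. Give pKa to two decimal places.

[H+] = 10^(-2.71) = 1.95 × 10^-3 M
At equilibrium [HA] = 0.225 − 1.95 × 10^-3 = 2.23 × 10^-1 M
Ka = [H+][A-]/[HA] = (1.95 × 10^-3)² / 2.23 × 10^-1 = 1.71 × 10^-5
pKa = -log(1.71 × 10^-5) = 4.77

pKa = 4.77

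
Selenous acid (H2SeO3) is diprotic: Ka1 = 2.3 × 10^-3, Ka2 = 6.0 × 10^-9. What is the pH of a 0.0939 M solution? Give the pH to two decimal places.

pH = 1.87

Since Ka1 ≫ Ka2, the first ionization dominates [H+].
Ka1 = x²/(0.0939 − x) = 2.3 × 10^-3
Solving the quadratic: x = (−Ka1 + √(Ka1² + 4·Ka1·C₀))/2 = 1.36 × 10^-2 M
pH = −log(1.36 × 10^-2) = 1.87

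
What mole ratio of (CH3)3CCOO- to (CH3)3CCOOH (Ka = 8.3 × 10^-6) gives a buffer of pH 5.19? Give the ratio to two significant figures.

pKa = -log(8.3 × 10^-6) = 5.081
pH = pKa + log(r) ⇒ log(r) = 5.19 − 5.081 = +0.109
r = [(CH3)3CCOO-]/[(CH3)3CCOOH] = 10^(+0.109) = 1.29

ratio = 1.3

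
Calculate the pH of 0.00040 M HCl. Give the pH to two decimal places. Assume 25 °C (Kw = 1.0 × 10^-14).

HCl is a strong acid and dissociates completely, so [H+] = 0.00040 M.
pH = -log(0.0004) = 3.40

pH = 3.40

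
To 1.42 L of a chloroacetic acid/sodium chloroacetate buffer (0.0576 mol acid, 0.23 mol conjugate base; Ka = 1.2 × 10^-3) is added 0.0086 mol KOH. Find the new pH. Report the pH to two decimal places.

pH = 3.61

After neutralization: n(ClCH2COOH) = 0.049 mol, n(ClCH2COO-) = 0.239 mol.
pKa = −log(1.2 × 10^-3) = 2.921
pH = pKa + log(n_ClCH2COO-/n_ClCH2COOH) = 2.921 + log(0.239/0.049) = 2.921 + (+0.688)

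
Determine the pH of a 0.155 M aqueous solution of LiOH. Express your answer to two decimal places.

pH = 13.19

LiOH is a strong base; [OH-] = 0.155 M.
pOH = -log(0.155) = 0.81
pH = 14.00 - 0.81 = 13.19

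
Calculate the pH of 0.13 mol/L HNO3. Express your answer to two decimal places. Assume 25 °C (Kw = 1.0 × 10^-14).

HNO3 is a strong acid and dissociates completely, so [H+] = 0.13 M.
pH = -log(0.13) = 0.89

pH = 0.89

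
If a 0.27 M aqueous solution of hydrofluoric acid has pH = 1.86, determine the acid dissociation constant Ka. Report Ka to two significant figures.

Ka = 7.4 × 10^-4

[H+] = 10^(-1.86) = 1.38 × 10^-2 M
At equilibrium [HA] = 0.27 − 1.38 × 10^-2 = 2.56 × 10^-1 M
Ka = [H+][A-]/[HA] = (1.38 × 10^-2)² / 2.56 × 10^-1 = 7.4 × 10^-4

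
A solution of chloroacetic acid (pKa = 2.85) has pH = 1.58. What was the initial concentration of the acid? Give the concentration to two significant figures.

[H+] = 10^(-1.58) = 2.63 × 10^-2 M = x
Ka = 10^(−2.85) = 1.41 × 10^-3
Ka = x²/(C₀ − x) ⇒ C₀ = x + x²/Ka
C₀ = 2.63 × 10^-2 + (2.63 × 10^-2)²/(1.41 × 10^-3) = 5.17 × 10^-1 M

C₀ = 5.2 × 10^-1 M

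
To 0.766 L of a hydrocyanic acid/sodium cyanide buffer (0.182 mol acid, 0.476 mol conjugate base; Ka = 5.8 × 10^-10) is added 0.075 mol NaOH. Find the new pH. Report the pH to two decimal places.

pH = 9.95

After neutralization: n(HCN) = 0.107 mol, n(CN-) = 0.551 mol.
pKa = −log(5.8 × 10^-10) = 9.237
pH = pKa + log([A⁻]/[HA]) = 9.237 + log(0.551/0.107) = 9.237 +0.712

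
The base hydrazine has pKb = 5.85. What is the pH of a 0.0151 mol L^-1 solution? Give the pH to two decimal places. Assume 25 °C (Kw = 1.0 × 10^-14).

pH = 10.16

N2H4 + H2O ⇌ N2H5+ + OH-
Kb = 10^(−5.85) = 1.41 × 10^-6
Kb = x²/(0.0151 − x) = 1.41 × 10^-6
Since Kb ≪ C₀, x ≈ √(Kb·C₀) = 1.46 × 10^-4 M.
(x/C₀ = 0.97% < 5%, so the approximation holds.)
pOH = 3.84, so pH = 14.00 − pOH = 10.16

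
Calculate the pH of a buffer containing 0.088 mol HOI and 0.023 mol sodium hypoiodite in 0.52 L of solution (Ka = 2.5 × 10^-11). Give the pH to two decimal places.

pH = 10.02

pKa = −log(2.5 × 10^-11) = 10.602
Henderson–Hasselbalch: pH = pKa + log([OI-]/[HOI]) = 10.602 + log(0.023/0.088)
pH = 10.602 + (-0.583) = 10.02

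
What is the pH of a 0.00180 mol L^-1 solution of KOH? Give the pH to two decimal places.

KOH is a strong base; [OH-] = 0.0018 M.
pOH = -log(0.0018) = 2.74
pH = 14.00 - 2.74 = 11.26

pH = 11.26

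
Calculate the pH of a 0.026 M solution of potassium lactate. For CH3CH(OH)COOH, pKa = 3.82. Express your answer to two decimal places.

pH = 8.12

CH3CH(OH)COO- is the conjugate base of the weak acid CH3CH(OH)COOH.
Ka = 10^(−3.82) = 1.51 × 10^-4
Kb = Kw/Ka = 1.0×10^-14 / 1.51 × 10^-4 = 6.62 × 10^-11
Kb = [OH-]²/(0.026 − [OH-]) = 6.62 × 10^-11
Assume [OH-] ≪ 0.026: [OH-] ≈ √(6.62 × 10^-11 × 0.026) = 1.31 × 10^-6 M
([OH-]/C₀ = 0.005% < 5%, so the approximation holds.)
pOH = 5.88, so pH = 14.00 − pOH = 8.12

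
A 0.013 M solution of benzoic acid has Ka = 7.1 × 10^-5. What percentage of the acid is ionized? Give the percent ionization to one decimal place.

C6H5COOH ⇌ C6H5COO- + H+; let x = [H+] at equilibrium.
Solve x² + 7.1e-05x − 9.23e-07 = 0 → x = 9.26 × 10^-4 M
Fraction ionized = 9.26 × 10^-4 / 0.013 = 0.0712 → 7.1%

7.1%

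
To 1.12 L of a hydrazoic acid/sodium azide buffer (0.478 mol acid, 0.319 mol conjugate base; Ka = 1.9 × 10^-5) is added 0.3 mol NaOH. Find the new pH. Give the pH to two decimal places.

pH = 5.26

OH- converts HN3 to N3-: HN3 → 0.178 mol, N3- → 0.619 mol.
pKa = −log(1.9 × 10^-5) = 4.721
Henderson–Hasselbalch with mole ratio 0.619/0.178: pH = 4.721 + (+0.541)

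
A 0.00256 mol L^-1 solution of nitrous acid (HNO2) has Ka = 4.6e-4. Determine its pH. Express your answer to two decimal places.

HNO2 ⇌ NO2- + H+
Ka = [H+]²/(0.00256 − [H+]) = 4.6 × 10^-4
[H+] is not negligible relative to C₀; solve [H+]² + 0.00046·[H+] − 1.18e-06 = 0.
[H+] = [−0.00046 + √(0.00046² + 4.71e-06)]/2 = 8.79 × 10^-4 M
pH = −log[H+] = −log(8.79 × 10^-4) = 3.06

pH = 3.06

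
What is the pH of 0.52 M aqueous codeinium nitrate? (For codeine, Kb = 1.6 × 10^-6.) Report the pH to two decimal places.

pH = 4.24

C18H22NO3+ is the conjugate acid of the weak base C18H21NO3.
Ka = Kw/Kb = 1.0×10^-14 / 1.6 × 10^-6 = 6.25 × 10^-9
Ka = [H+]²/(0.52 − [H+]) = 6.25 × 10^-9
Neglecting [H+] in the denominator: [H+] = √(6.25 × 10^-9 × 0.52) = 5.70 × 10^-5 M
Check: 0.011% ionized — well under 5%, approximation valid.
pH = −log(5.70 × 10^-5) = 4.24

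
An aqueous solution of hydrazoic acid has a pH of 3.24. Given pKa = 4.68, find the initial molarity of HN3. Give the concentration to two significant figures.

C₀ = 1.6 × 10^-2 M

[H+] = 10^(-3.24) = 5.75 × 10^-4 M = x
Ka = 10^(−4.68) = 2.09 × 10^-5
Ka = x²/(C₀ − x) ⇒ C₀ = x + x²/Ka
C₀ = 5.75 × 10^-4 + (5.75 × 10^-4)²/(2.09 × 10^-5) = 1.64 × 10^-2 M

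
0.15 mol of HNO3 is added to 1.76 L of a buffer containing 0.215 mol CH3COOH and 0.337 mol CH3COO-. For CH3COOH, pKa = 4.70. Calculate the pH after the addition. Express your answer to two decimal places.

Added H+ converts CH3COO- to CH3COOH: CH3COOH → 0.365 mol, CH3COO- → 0.187 mol.
pH = pKa + log([A⁻]/[HA]) = 4.70 + log(0.187/0.365) = 4.70 -0.290

pH = 4.41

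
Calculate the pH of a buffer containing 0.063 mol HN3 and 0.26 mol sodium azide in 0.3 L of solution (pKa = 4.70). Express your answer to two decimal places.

Henderson–Hasselbalch: pH = pKa + log([N3-]/[HN3]) = 4.70 + log(0.26/0.063)
pH = 4.70 + (+0.616) = 5.32

pH = 5.32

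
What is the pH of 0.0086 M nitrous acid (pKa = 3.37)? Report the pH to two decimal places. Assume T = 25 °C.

HNO2 ⇌ NO2- + H+
Ka = 10^(−3.37) = 4.27 × 10^-4
Let x = [H+] at equilibrium. Ka = x²/(0.0086 − x).
x is not negligible relative to C₀; solve x² + 0.000427·x − 3.67e-06 = 0.
x = (−Ka + √(Ka² + 4·Ka·C₀))/2 = 1.71 × 10^-3 M
pH = −log[H+] = −log(1.71 × 10^-3) = 2.77

pH = 2.77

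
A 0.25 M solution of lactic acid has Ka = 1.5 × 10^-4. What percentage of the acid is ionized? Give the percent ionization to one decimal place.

CH3CH(OH)COOH ⇌ CH3CH(OH)COO- + H+; let x = [H+] at equilibrium.
x ≈ √(Ka·C₀) = √(1.5 × 10^-4 × 0.25) = 6.12 × 10^-3 M
Fraction ionized = 6.12 × 10^-3 / 0.25 = 0.0245 → 2.4%

2.4%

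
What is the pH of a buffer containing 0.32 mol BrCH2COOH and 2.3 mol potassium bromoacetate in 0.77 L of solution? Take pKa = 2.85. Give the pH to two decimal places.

pH = 3.71

pH = pKa + log([A⁻]/[HA]) = 2.85 + log(2.3/0.32)
pH = 2.85 + (+0.857) = 3.71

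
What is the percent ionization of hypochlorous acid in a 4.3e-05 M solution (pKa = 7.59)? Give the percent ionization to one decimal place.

HOCl ⇌ OCl- + H+; let x = [H+] at equilibrium.
Ka = 10^(−7.59) = 2.57 × 10^-8
x ≈ √(Ka·C₀) = √(2.57 × 10^-8 × 4.3e-05) = 1.05 × 10^-6 M
Fraction ionized = 1.05 × 10^-6 / 4.3e-05 = 0.0244 → 2.4%

2.4%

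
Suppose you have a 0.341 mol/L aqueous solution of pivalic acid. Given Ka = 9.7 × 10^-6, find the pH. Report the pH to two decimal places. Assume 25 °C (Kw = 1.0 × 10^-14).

pH = 2.74

(CH3)3CCOOH ⇌ (CH3)3CCOO- + H+
Let x = [H+] at equilibrium. Ka = x²/(0.341 − x).
Since Ka ≪ C₀, x ≈ √(Ka·C₀) = 1.82 × 10^-3 M.
pH = −log(1.82 × 10^-3) = 2.74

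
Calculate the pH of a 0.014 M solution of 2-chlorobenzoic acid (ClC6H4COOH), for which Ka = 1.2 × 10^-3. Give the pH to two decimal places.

pH = 2.45

ClC6H4COOH ⇌ ClC6H4COO- + H+
From the ICE table, Ka = x²/(0.014 − x) = 1.2 × 10^-3.
Here C₀/Ka ≈ 11.7, so the small-x approximation fails. Use the quadratic:
x = (−Ka + √(Ka² + 4·Ka·C₀))/2 = 3.54 × 10^-3 M
pH = −log[H+] = −log(3.54 × 10^-3) = 2.45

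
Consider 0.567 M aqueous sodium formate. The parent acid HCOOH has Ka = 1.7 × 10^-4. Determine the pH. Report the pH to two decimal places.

pH = 8.76

HCOO- is the conjugate base of the weak acid HCOOH.
Kb = Kw/Ka = 1.0×10^-14 / 1.7 × 10^-4 = 5.88 × 10^-11
Kb = [OH-]²/(0.567 − [OH-]) = 5.88 × 10^-11
Neglecting [OH-] in the denominator: [OH-] = √(5.88 × 10^-11 × 0.567) = 5.77 × 10^-6 M
Check: 0.001% ionized — well under 5%, approximation valid.
pOH = −log(5.77 × 10^-6) = 5.24; pH = 14.00 − 5.24 = 8.76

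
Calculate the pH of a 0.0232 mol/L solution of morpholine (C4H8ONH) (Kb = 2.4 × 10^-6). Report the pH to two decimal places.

C4H8ONH + H2O ⇌ C4H8ONH2+ + OH-
Let x = [OH-] at equilibrium. Kb = x²/(0.0232 − x).
Since Kb ≪ C₀, x ≈ √(Kb·C₀) = 2.36 × 10^-4 M.
pOH = −log(2.36 × 10^-4) = 3.63; pH = 14.00 − 3.63 = 10.37

pH = 10.37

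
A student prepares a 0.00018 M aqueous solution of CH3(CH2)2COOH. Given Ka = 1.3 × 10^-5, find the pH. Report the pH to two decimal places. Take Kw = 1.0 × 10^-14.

pH = 4.37

CH3(CH2)2COOH ⇌ CH3(CH2)2COO- + H+
From the ICE table, Ka = [H+]²/(0.00018 − [H+]) = 1.3 × 10^-5.
Here C₀/Ka ≈ 13.8, so the small-[H+] approximation fails. Use the quadratic:
[H+] = [−1.3e-05 + √(1.3e-05² + 9.36e-09)]/2 = 4.23 × 10^-5 M
pH = −log(4.23 × 10^-5) = 4.37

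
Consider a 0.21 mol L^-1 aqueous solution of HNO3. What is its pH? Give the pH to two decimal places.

HNO3 is a strong acid and dissociates completely, so [H+] = 0.21 M.
pH = -log(0.21) = 0.68

pH = 0.68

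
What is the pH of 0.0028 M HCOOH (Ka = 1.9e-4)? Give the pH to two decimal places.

pH = 3.19

HCOOH ⇌ HCOO- + H+
Ka = x²/(0.0028 − x) = 1.9 × 10^-4
The 5% rule fails; solving x² + Ka·x − Ka·C₀ = 0 exactly:
x = [−0.00019 + √(0.00019² + 2.13e-06)]/2 = 6.41 × 10^-4 M
pH = −log(6.41 × 10^-4) = 3.19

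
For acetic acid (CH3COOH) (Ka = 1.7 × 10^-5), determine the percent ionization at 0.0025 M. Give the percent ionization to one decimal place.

CH3COOH ⇌ CH3COO- + H+; let x = [H+] at equilibrium.
Ka = x²/(C₀ − x); solving the quadratic gives x = 1.98 × 10^-4 M.
Fraction ionized = 1.98 × 10^-4 / 0.0025 = 0.0792 → 7.9%

7.9%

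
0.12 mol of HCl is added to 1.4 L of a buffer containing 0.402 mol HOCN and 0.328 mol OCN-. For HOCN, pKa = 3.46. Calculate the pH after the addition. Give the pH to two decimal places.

After neutralization: n(HOCN) = 0.522 mol, n(OCN-) = 0.208 mol.
pH = pKa + log([A⁻]/[HA]) = 3.46 + log(0.208/0.522) = 3.46 -0.400

pH = 3.06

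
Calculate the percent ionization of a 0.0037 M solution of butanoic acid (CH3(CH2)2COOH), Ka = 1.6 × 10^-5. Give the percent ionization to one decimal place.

6.4%

CH3(CH2)2COOH ⇌ CH3(CH2)2COO- + H+; let x = [H+] at equilibrium.
Solve x² + 1.6e-05x − 5.92e-08 = 0 → x = 2.35 × 10^-4 M
% ionization = x/C₀ × 100% = 2.35 × 10^-4/0.0037 × 100% = 6.4%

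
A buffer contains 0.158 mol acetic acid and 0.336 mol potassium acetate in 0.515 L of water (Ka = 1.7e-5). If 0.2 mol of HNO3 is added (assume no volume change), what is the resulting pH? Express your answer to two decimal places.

pH = 4.35

Added H+ converts CH3COO- to CH3COOH: CH3COOH → 0.358 mol, CH3COO- → 0.136 mol.
pKa = −log(1.7 × 10^-5) = 4.770
Henderson–Hasselbalch with mole ratio 0.136/0.358: pH = 4.770 + (-0.420)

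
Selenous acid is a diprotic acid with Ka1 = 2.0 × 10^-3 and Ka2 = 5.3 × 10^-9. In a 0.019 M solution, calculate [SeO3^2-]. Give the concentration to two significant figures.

First ionization gives [H+] ≈ [HSeO3-] = 5.24 × 10^-3 M.
Second step: Ka2 = [H+][SeO3^2-]/[HSeO3-] ≈ [SeO3^2-] (since [H+] ≈ [HSeO3-]).
So [SeO3^2-] ≈ Ka2.

5.3 × 10^-9 M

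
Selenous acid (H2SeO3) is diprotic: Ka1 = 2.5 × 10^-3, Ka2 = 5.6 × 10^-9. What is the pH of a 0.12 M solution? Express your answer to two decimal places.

Ka1 ≫ Ka2, so treat the first dissociation as the only significant source of H+.
Ka1 = x²/(0.12 − x) = 2.5 × 10^-3
Solving the quadratic: x = (−Ka1 + √(Ka1² + 4·Ka1·C₀))/2 = 1.61 × 10^-2 M
pH = −log(1.61 × 10^-2) = 1.79

pH = 1.79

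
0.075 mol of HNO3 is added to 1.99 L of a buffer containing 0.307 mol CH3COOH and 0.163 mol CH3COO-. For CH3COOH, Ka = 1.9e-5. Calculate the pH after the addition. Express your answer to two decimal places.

pH = 4.08

Added H+ converts CH3COO- to CH3COOH: CH3COOH → 0.382 mol, CH3COO- → 0.088 mol.
pKa = −log(1.9 × 10^-5) = 4.721
pH = pKa + log([A⁻]/[HA]) = 4.721 + log(0.088/0.382) = 4.721 -0.638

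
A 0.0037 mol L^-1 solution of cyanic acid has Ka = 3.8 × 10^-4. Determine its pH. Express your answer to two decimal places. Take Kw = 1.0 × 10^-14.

HOCN ⇌ OCN- + H+
From the ICE table, Ka = [H+]²/(0.0037 − [H+]) = 3.8 × 10^-4.
Here C₀/Ka ≈ 9.74, so the small-[H+] approximation fails. Use the quadratic:
[H+] = (−Ka + √(Ka² + 4·Ka·C₀))/2 = 1.01 × 10^-3 M
pH = −log(1.01 × 10^-3) = 3.00

pH = 3.00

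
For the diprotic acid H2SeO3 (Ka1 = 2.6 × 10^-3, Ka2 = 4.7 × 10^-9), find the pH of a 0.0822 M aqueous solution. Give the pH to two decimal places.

Since Ka1 ≫ Ka2, the first ionization dominates [H+].
Ka1 = x²/(0.0822 − x) = 2.6 × 10^-3
Solving the quadratic: x = (−Ka1 + √(Ka1² + 4·Ka1·C₀))/2 = 1.34 × 10^-2 M
pH = −log(1.34 × 10^-2) = 1.87

pH = 1.87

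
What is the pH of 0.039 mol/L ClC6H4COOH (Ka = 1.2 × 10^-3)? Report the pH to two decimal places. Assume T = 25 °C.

pH = 2.20

ClC6H4COOH ⇌ ClC6H4COO- + H+
Ka = x²/(0.039 − x) = 1.2 × 10^-3
x is not negligible relative to C₀; solve x² + 0.0012·x − 4.68e-05 = 0.
x = [−0.0012 + √(0.0012² + 0.000187)]/2 = 6.27 × 10^-3 M
pH = −log[H+] = −log(6.27 × 10^-3) = 2.20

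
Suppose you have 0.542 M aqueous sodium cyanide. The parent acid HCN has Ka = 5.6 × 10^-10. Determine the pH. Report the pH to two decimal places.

CN- is the conjugate base of the weak acid HCN.
Kb = Kw/Ka = 1.0×10^-14 / 5.6 × 10^-10 = 1.79 × 10^-5
From the ICE table, Kb = x²/(0.542 − x) = 1.79 × 10^-5.
Neglecting x in the denominator: x = √(1.79 × 10^-5 × 0.542) = 3.11 × 10^-3 M
pOH = 2.51, so pH = 14.00 − pOH = 11.49

pH = 11.49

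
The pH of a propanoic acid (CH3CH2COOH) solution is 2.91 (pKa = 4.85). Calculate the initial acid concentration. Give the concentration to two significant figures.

C₀ = 1.1 × 10^-1 M

[H+] = 10^(-2.91) = 1.23 × 10^-3 M = x
Ka = 10^(−4.85) = 1.41 × 10^-5
Ka = x²/(C₀ − x) ⇒ C₀ = x + x²/Ka
C₀ = 1.23 × 10^-3 + (1.23 × 10^-3)²/(1.41 × 10^-5) = 1.09 × 10^-1 M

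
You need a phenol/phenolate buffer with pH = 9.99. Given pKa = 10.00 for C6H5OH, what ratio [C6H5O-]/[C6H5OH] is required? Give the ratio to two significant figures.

ratio = 0.98

pH = pKa + log(r) ⇒ log(r) = 9.99 − 10.00 = -0.01
r = [C6H5O-]/[C6H5OH] = 10^(-0.01) = 0.977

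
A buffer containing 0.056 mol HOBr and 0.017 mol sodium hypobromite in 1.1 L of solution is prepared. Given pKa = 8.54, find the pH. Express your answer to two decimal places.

pH = 8.02

Using pH = pKa + log([base]/[acid]) with [base]/[acid] = 0.017/0.056:
pH = 8.54 + (-0.518) = 8.02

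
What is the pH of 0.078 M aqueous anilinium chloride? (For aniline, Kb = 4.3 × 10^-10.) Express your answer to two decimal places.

C6H5NH3+ is the conjugate acid of the weak base C6H5NH2.
Ka = Kw/Kb = 1.0×10^-14 / 4.3 × 10^-10 = 2.33 × 10^-5
Ka = x²/(0.078 − x) = 2.33 × 10^-5
Since Ka ≪ C₀, x ≈ √(Ka·C₀) = 1.35 × 10^-3 M.
pH = −log(1.35 × 10^-3) = 2.87

pH = 2.87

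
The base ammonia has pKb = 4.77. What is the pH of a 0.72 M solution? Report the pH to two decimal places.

pH = 11.54

NH3 + H2O ⇌ NH4+ + OH-
Kb = 10^(−4.77) = 1.70 × 10^-5
From the ICE table, Kb = x²/(0.72 − x) = 1.70 × 10^-5.
Assume x ≪ 0.72: x ≈ √(1.70 × 10^-5 × 0.72) = 3.50 × 10^-3 M
pOH = 2.46, so pH = 14.00 − pOH = 11.54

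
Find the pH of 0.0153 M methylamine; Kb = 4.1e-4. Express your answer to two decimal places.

CH3NH2 + H2O ⇌ CH3NH3+ + OH-
From the ICE table, Kb = [OH-]²/(0.0153 − [OH-]) = 4.1 × 10^-4.
The 5% rule fails; solving [OH-]² + Kb·[OH-] − Kb·C₀ = 0 exactly:
[OH-] = (−Kb + √(Kb² + 4·Kb·C₀))/2 = 2.31 × 10^-3 M
pOH = 2.64, so pH = 14.00 − pOH = 11.36

pH = 11.36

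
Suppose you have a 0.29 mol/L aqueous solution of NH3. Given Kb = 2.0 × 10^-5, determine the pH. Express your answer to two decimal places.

pH = 11.38

NH3 + H2O ⇌ NH4+ + OH-
From the ICE table, Kb = [OH-]²/(0.29 − [OH-]) = 2.0 × 10^-5.
Assume [OH-] ≪ 0.29: [OH-] ≈ √(2.0 × 10^-5 × 0.29) = 2.41 × 10^-3 M
Check: 0.83% ionized — well under 5%, approximation valid.
pOH = −log(2.41 × 10^-3) = 2.62; pH = 14.00 − 2.62 = 11.38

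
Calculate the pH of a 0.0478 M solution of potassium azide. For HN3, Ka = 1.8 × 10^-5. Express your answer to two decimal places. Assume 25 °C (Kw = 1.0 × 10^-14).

pH = 8.71

N3- is the conjugate base of the weak acid HN3.
Kb = Kw/Ka = 1.0×10^-14 / 1.8 × 10^-5 = 5.56 × 10^-10
From the ICE table, Kb = [OH-]²/(0.0478 − [OH-]) = 5.56 × 10^-10.
Neglecting [OH-] in the denominator: [OH-] = √(5.56 × 10^-10 × 0.0478) = 5.16 × 10^-6 M
pOH = −log(5.16 × 10^-6) = 5.29; pH = 14.00 − 5.29 = 8.71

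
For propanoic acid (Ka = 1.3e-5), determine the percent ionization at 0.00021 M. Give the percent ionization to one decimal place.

22.0%

CH3CH2COOH ⇌ CH3CH2COO- + H+; let x = [H+] at equilibrium.
Ka = x²/(C₀ − x); solving the quadratic gives x = 4.62 × 10^-5 M.
% ionization = x/C₀ × 100% = 4.62 × 10^-5/0.00021 × 100% = 22.0%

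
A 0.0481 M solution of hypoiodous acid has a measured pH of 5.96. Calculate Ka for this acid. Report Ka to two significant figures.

[H+] = 10^(-5.96) = 1.10 × 10^-6 M
At equilibrium [HA] = 0.0481 − 1.10 × 10^-6 = 4.81 × 10^-2 M
Ka = [H+][A-]/[HA] = (1.10 × 10^-6)² / 4.81 × 10^-2 = 2.5 × 10^-11

Ka = 2.5 × 10^-11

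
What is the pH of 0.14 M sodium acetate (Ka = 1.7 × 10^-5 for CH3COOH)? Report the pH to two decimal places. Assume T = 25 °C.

CH3COO- is the conjugate base of the weak acid CH3COOH.
Kb = Kw/Ka = 1.0×10^-14 / 1.7 × 10^-5 = 5.88 × 10^-10
Let x = [OH-] at equilibrium. Kb = x²/(0.14 − x).
Neglecting x in the denominator: x = √(5.88 × 10^-10 × 0.14) = 9.07 × 10^-6 M
(x/C₀ = 0.0065% < 5%, so the approximation holds.)
pOH = 5.04, so pH = 14.00 − pOH = 8.96

pH = 8.96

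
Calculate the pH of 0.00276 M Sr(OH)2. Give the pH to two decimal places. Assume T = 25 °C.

pH = 11.74

Sr(OH)2 is a strong base (each formula unit releases 2 OH-); [OH-] = 0.00552 M.
pOH = -log(0.00552) = 2.26
pH = 14.00 - 2.26 = 11.74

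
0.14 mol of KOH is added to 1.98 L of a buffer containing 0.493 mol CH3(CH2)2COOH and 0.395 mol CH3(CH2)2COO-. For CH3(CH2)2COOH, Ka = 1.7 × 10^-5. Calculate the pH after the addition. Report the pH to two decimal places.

pH = 4.95

After neutralization: n(CH3(CH2)2COOH) = 0.353 mol, n(CH3(CH2)2COO-) = 0.535 mol.
pKa = −log(1.7 × 10^-5) = 4.770
Henderson–Hasselbalch with mole ratio 0.535/0.353: pH = 4.770 + (+0.181)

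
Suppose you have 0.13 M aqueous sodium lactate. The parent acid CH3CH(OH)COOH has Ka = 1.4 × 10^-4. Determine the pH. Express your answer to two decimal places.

pH = 8.48

CH3CH(OH)COO- is the conjugate base of the weak acid CH3CH(OH)COOH.
Kb = Kw/Ka = 1.0×10^-14 / 1.4 × 10^-4 = 7.14 × 10^-11
From the ICE table, Kb = x²/(0.13 − x) = 7.14 × 10^-11.
Assume x ≪ 0.13: x ≈ √(7.14 × 10^-11 × 0.13) = 3.05 × 10^-6 M
pOH = −log(3.05 × 10^-6) = 5.52; pH = 14.00 − 5.52 = 8.48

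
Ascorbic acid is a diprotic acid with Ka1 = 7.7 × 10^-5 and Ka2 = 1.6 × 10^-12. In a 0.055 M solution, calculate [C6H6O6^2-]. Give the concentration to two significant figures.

1.6 × 10^-12 M

First ionization gives [H+] ≈ [HC6H6O6-] = 2.06 × 10^-3 M.
Second step: Ka2 = [H+][C6H6O6^2-]/[HC6H6O6-] ≈ [C6H6O6^2-] (since [H+] ≈ [HC6H6O6-]).
So [C6H6O6^2-] ≈ Ka2.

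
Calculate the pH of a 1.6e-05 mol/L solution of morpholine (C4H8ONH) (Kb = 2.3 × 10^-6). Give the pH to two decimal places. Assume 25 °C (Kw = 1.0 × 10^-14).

pH = 8.70

C4H8ONH + H2O ⇌ C4H8ONH2+ + OH-
From the ICE table, Kb = [OH-]²/(1.6e-05 − [OH-]) = 2.3 × 10^-6.
Here C₀/Kb ≈ 6.96, so the small-[OH-] approximation fails. Use the quadratic:
[OH-] = [−2.3e-06 + √(2.3e-06² + 1.47e-10)]/2 = 5.02 × 10^-6 M
pOH = −log(5.02 × 10^-6) = 5.30; pH = 14.00 − 5.30 = 8.70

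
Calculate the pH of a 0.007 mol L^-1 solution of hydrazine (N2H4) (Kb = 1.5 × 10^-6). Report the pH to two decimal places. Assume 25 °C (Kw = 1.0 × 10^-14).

pH = 10.01

N2H4 + H2O ⇌ N2H5+ + OH-
From the ICE table, Kb = [OH-]²/(0.007 − [OH-]) = 1.5 × 10^-6.
Since Kb ≪ C₀, [OH-] ≈ √(Kb·C₀) = 1.02 × 10^-4 M.
pOH = 3.99, so pH = 14.00 − pOH = 10.01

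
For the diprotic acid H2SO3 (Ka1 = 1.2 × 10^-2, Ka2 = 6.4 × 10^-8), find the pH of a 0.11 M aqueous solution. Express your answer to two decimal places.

pH = 1.51

Since Ka1 ≫ Ka2, the first ionization dominates [H+].
Ka1 = x²/(0.11 − x) = 1.2 × 10^-2
Solving the quadratic: x = (−Ka1 + √(Ka1² + 4·Ka1·C₀))/2 = 3.08 × 10^-2 M
pH = −log(3.08 × 10^-2) = 1.51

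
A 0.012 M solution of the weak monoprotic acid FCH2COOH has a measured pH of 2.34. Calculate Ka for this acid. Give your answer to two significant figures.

Ka = 2.8 × 10^-3

[H+] = 10^(-2.34) = 4.57 × 10^-3 M
At equilibrium [HA] = 0.012 − 4.57 × 10^-3 = 7.43 × 10^-3 M
Ka = [H+][A-]/[HA] = (4.57 × 10^-3)² / 7.43 × 10^-3 = 2.8 × 10^-3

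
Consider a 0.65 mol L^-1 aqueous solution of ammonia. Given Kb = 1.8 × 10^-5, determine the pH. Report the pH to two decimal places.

pH = 11.53

NH3 + H2O ⇌ NH4+ + OH-
Kb = [OH-]²/(0.65 − [OH-]) = 1.8 × 10^-5
Neglecting [OH-] in the denominator: [OH-] = √(1.8 × 10^-5 × 0.65) = 3.42 × 10^-3 M
pOH = 2.47, so pH = 14.00 − pOH = 11.53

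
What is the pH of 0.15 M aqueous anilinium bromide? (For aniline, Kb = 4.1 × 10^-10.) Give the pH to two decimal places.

C6H5NH3+ is the conjugate acid of the weak base C6H5NH2.
Ka = Kw/Kb = 1.0×10^-14 / 4.1 × 10^-10 = 2.44 × 10^-5
Ka = x²/(0.15 − x) = 2.44 × 10^-5
Neglecting x in the denominator: x = √(2.44 × 10^-5 × 0.15) = 1.91 × 10^-3 M
Check: 1.3% ionized — well under 5%, approximation valid.
pH = −log[H+] = −log(1.91 × 10^-3) = 2.72

pH = 2.72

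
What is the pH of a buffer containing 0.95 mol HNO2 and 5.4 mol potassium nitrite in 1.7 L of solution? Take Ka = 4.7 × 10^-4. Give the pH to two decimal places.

pH = 4.08

pKa = −log(4.7 × 10^-4) = 3.328
Using pH = pKa + log([base]/[acid]) with [base]/[acid] = 5.4/0.95:
pH = 3.328 + (+0.755) = 4.08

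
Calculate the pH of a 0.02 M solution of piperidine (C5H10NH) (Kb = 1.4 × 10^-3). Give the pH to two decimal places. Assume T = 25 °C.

pH = 11.67

C5H10NH + H2O ⇌ C5H10NH2+ + OH-
From the ICE table, Kb = x²/(0.02 − x) = 1.4 × 10^-3.
x is not negligible relative to C₀; solve x² + 0.0014·x − 2.8e-05 = 0.
x = (−Kb + √(Kb² + 4·Kb·C₀))/2 = 4.64 × 10^-3 M
pOH = 2.33, so pH = 14.00 − pOH = 11.67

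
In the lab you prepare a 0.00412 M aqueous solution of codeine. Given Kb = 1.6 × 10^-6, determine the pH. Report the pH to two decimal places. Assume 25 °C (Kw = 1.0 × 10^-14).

pH = 9.91

C18H21NO3 + H2O ⇌ C18H22NO3+ + OH-
Kb = x²/(0.00412 − x) = 1.6 × 10^-6
Assume x ≪ 0.00412: x ≈ √(1.6 × 10^-6 × 0.00412) = 8.12 × 10^-5 M
Check: 2% ionized — well under 5%, approximation valid.
pOH = −log(8.12 × 10^-5) = 4.09; pH = 14.00 − 4.09 = 9.91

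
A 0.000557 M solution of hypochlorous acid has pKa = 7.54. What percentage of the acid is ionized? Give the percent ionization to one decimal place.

HOCl ⇌ OCl- + H+; let x = [H+] at equilibrium.
Ka = 10^(−7.54) = 2.88 × 10^-8
x ≈ √(Ka·C₀) = √(2.88 × 10^-8 × 0.000557) = 4.01 × 10^-6 M
% ionization = x/C₀ × 100% = 4.01 × 10^-6/0.000557 × 100% = 0.7%

0.7%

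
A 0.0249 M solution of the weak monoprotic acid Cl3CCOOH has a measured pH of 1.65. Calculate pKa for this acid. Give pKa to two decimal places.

pKa = 0.70

[H+] = 10^(-1.65) = 2.24 × 10^-2 M
At equilibrium [HA] = 0.0249 − 2.24 × 10^-2 = 2.50 × 10^-3 M
Ka = [H+][A-]/[HA] = (2.24 × 10^-2)² / 2.50 × 10^-3 = 2.01 × 10^-1
pKa = -log(2.01 × 10^-1) = 0.70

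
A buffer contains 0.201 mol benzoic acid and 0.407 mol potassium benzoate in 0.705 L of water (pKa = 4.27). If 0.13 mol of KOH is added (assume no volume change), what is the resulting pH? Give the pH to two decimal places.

After neutralization: n(C6H5COOH) = 0.071 mol, n(C6H5COO-) = 0.537 mol.
Henderson–Hasselbalch with mole ratio 0.537/0.071: pH = 4.27 + (+0.879)

pH = 5.15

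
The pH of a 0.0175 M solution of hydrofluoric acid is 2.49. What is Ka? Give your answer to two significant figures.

Ka = 7.3 × 10^-4

[H+] = 10^(-2.49) = 3.24 × 10^-3 M
At equilibrium [HA] = 0.0175 − 3.24 × 10^-3 = 1.43 × 10^-2 M
Ka = [H+][A-]/[HA] = (3.24 × 10^-3)² / 1.43 × 10^-2 = 7.3 × 10^-4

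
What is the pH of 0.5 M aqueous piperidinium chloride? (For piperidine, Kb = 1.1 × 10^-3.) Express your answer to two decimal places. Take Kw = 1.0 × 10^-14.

C5H10NH2+ is the conjugate acid of the weak base C5H10NH.
Ka = Kw/Kb = 1.0×10^-14 / 1.1 × 10^-3 = 9.09 × 10^-12
From the ICE table, Ka = [H+]²/(0.5 − [H+]) = 9.09 × 10^-12.
Neglecting [H+] in the denominator: [H+] = √(9.09 × 10^-12 × 0.5) = 2.13 × 10^-6 M
Check: 0.00043% ionized — well under 5%, approximation valid.
pH = −log(2.13 × 10^-6) = 5.67

pH = 5.67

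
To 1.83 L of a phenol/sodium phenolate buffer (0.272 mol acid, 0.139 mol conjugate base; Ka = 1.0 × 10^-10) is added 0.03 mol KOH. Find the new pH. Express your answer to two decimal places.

pH = 9.84

After neutralization: n(C6H5OH) = 0.242 mol, n(C6H5O-) = 0.169 mol.
pKa = −log(1.0 × 10^-10) = 10.000
pH = pKa + log([A⁻]/[HA]) = 10.000 + log(0.169/0.242) = 10.000 -0.156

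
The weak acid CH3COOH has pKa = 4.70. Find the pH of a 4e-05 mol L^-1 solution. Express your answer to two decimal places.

CH3COOH ⇌ CH3COO- + H+
Ka = 10^(−4.70) = 2.00 × 10^-5
From the ICE table, Ka = [H+]²/(4e-05 − [H+]) = 2.00 × 10^-5.
Here C₀/Ka ≈ 2, so the small-[H+] approximation fails. Use the quadratic:
[H+] = (−Ka + √(Ka² + 4·Ka·C₀))/2 = 2.00 × 10^-5 M
pH = −log(2.00 × 10^-5) = 4.70

pH = 4.70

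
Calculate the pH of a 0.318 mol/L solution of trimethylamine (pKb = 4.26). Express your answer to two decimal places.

pH = 11.62

(CH3)3N + H2O ⇌ (CH3)3NH+ + OH-
Kb = 10^(−4.26) = 5.50 × 10^-5
Let x = [OH-] at equilibrium. Kb = x²/(0.318 − x).
Neglecting x in the denominator: x = √(5.50 × 10^-5 × 0.318) = 4.18 × 10^-3 M
pOH = −log(4.18 × 10^-3) = 2.38; pH = 14.00 − 2.38 = 11.62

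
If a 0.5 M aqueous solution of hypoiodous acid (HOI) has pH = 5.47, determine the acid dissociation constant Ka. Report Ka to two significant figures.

Ka = 2.3 × 10^-11

[H+] = 10^(-5.47) = 3.39 × 10^-6 M
At equilibrium [HA] = 0.5 − 3.39 × 10^-6 = 5.00 × 10^-1 M
Ka = [H+][A-]/[HA] = (3.39 × 10^-6)² / 5.00 × 10^-1 = 2.3 × 10^-11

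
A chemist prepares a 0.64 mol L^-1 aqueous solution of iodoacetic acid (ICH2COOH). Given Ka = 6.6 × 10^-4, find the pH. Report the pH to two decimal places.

ICH2COOH ⇌ ICH2COO- + H+
Let x = [H+] at equilibrium. Ka = x²/(0.64 − x).
Since Ka ≪ C₀, x ≈ √(Ka·C₀) = 2.06 × 10^-2 M.
pH = −log[H+] = −log(2.06 × 10^-2) = 1.69

pH = 1.69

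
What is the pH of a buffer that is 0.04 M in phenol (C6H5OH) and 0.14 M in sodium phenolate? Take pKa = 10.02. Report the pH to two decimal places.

pH = 10.56

Henderson–Hasselbalch: pH = pKa + log([C6H5O-]/[C6H5OH]) = 10.02 + log(0.14/0.04)
pH = 10.02 + (+0.544) = 10.56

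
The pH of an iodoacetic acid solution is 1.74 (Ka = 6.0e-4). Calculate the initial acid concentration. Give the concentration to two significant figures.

[H+] = 10^(-1.74) = 1.82 × 10^-2 M = x
Ka = x²/(C₀ − x) ⇒ C₀ = x + x²/Ka
C₀ = 1.82 × 10^-2 + (1.82 × 10^-2)²/(6.0 × 10^-4) = 5.70 × 10^-1 M

C₀ = 5.7 × 10^-1 M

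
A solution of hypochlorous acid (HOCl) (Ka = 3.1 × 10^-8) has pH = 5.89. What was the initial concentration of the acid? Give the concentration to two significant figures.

[H+] = 10^(-5.89) = 1.29 × 10^-6 M = x
Ka = x²/(C₀ − x) ⇒ C₀ = x + x²/Ka
C₀ = 1.29 × 10^-6 + (1.29 × 10^-6)²/(3.1 × 10^-8) = 5.50 × 10^-5 M

C₀ = 5.5 × 10^-5 M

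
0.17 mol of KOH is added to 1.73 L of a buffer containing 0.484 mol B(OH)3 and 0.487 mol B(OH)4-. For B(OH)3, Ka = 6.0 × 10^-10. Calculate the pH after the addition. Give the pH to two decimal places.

After neutralization: n(B(OH)3) = 0.314 mol, n(B(OH)4-) = 0.657 mol.
pKa = −log(6.0 × 10^-10) = 9.222
pH = pKa + log(n_B(OH)4-/n_B(OH)3) = 9.222 + log(0.657/0.314) = 9.222 + (+0.321)

pH = 9.54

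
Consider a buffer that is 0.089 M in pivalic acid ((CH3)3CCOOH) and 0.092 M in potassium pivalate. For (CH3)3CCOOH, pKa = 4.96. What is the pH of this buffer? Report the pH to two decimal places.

Henderson–Hasselbalch: pH = pKa + log([(CH3)3CCOO-]/[(CH3)3CCOOH]) = 4.96 + log(0.092/0.089)
pH = 4.96 + (+0.014) = 4.97

pH = 4.97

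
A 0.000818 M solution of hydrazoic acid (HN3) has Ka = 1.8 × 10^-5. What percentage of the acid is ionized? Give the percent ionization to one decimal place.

13.8%

HN3 ⇌ N3- + H+; let x = [H+] at equilibrium.
Solve x² + 1.8e-05x − 1.47e-08 = 0 → x = 1.13 × 10^-4 M
Fraction ionized = 1.13 × 10^-4 / 0.000818 = 0.1381 → 13.8%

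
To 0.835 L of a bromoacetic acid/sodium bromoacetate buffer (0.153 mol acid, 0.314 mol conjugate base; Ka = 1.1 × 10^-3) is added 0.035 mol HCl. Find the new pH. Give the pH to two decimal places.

pH = 3.13

After neutralization: n(BrCH2COOH) = 0.188 mol, n(BrCH2COO-) = 0.279 mol.
pKa = −log(1.1 × 10^-3) = 2.959
pH = pKa + log([A⁻]/[HA]) = 2.959 + log(0.279/0.188) = 2.959 +0.171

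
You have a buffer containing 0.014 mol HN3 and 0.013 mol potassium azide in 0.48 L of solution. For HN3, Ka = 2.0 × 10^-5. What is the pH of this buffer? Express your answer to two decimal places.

pKa = −log(2.0 × 10^-5) = 4.699
pH = pKa + log([A⁻]/[HA]) = 4.699 + log(0.013/0.014)
pH = 4.699 + (-0.032) = 4.67

pH = 4.67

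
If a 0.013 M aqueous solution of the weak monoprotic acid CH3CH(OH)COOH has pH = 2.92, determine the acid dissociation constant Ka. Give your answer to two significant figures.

Ka = 1.2 × 10^-4

[H+] = 10^(-2.92) = 1.20 × 10^-3 M
At equilibrium [HA] = 0.013 − 1.20 × 10^-3 = 1.18 × 10^-2 M
Ka = [H+][A-]/[HA] = (1.20 × 10^-3)² / 1.18 × 10^-2 = 1.2 × 10^-4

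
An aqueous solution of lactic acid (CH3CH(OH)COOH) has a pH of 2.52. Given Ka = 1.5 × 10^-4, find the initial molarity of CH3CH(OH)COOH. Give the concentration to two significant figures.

C₀ = 6.4 × 10^-2 M

[H+] = 10^(-2.52) = 3.02 × 10^-3 M = x
Ka = x²/(C₀ − x) ⇒ C₀ = x + x²/Ka
C₀ = 3.02 × 10^-3 + (3.02 × 10^-3)²/(1.5 × 10^-4) = 6.38 × 10^-2 M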